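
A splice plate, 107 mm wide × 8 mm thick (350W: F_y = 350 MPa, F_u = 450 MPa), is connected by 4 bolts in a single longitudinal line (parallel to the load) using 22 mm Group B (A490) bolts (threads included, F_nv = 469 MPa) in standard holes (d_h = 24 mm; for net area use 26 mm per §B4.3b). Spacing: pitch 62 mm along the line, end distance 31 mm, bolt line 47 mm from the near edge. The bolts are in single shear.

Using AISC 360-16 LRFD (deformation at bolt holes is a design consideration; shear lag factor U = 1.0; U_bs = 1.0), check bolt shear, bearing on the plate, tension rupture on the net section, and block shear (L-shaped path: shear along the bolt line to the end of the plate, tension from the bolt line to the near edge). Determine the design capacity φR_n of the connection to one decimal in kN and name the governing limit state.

218.7 kN (net-section rupture governs)

Bolt shear: A_b = π(22)²/4 = 380.13 mm². φR_n = 0.75 × 469 × 380.13 × 4 × 1 = 534.8 kN.
Bearing (8 mm plate, F_u = 450 MPa): end bolts L_c = 31 − 24/2 = 19, R_n = min(1.2×19×8×450, 2.4×22×8×450) = 82.08 kN/bolt; interior L_c = 62 − 24 = 38, R_n = 164.16 kN/bolt. φR_n = 0.75 × (1×82.08 + 3×164.16) = 430.9 kN.
Tension rupture (net): A_n = (107 − 1×26)×8 = 648 mm² (U = 1.0, A_e = A_n). φR_n = 0.75 × 450 × 648 = 218.7 kN.
Block shear: shear path 1×[31+3×62] = 1×217 mm, A_gv = 1736, A_nv = 1×(217 − 3.5×26)×8 = 1008 mm²; tension to near edge: (47 − 0.5×26)×8 = 272 mm². R_n = min(0.6×450×1008, 0.6×350×1736) + 1.0×450×272 = min(272.16, 364.56) + 122.4 = 394.56 kN. φR_n = 0.75 × 394.56 = 295.9 kN.
Governing: min(534.8, 430.9, 218.7, 295.9) = 218.7 kN → net-section rupture.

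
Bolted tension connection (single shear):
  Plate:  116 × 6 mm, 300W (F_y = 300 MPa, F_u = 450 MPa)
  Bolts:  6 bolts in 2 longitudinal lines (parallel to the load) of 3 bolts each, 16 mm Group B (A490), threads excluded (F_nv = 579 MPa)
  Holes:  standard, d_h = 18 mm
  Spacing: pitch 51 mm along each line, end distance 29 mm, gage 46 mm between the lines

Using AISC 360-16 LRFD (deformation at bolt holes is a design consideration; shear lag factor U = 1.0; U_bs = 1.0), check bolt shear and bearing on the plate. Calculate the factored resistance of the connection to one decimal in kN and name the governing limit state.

408.2 kN (bearing governs)

Bolt shear: A_b = π(16)²/4 = 201.06 mm². φR_n = 0.75 × 579 × 201.06 × 6 × 1 = 523.9 kN.
Bearing (6 mm plate, F_u = 450 MPa): end bolts L_c = 29 − 18/2 = 20, R_n = min(1.2×20×6×450, 2.4×16×6×450) = 64.8 kN/bolt; interior L_c = 51 − 18 = 33, R_n = 103.68 kN/bolt. φR_n = 0.75 × (2×64.8 + 4×103.68) = 408.2 kN.
Governing: min(523.9, 408.2) = 408.2 kN → bearing.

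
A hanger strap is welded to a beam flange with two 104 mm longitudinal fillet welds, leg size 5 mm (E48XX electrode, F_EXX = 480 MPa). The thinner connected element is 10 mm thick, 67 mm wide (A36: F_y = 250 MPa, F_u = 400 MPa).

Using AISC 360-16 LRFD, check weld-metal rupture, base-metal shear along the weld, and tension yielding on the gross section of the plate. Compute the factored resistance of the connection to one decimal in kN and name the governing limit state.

150.8 kN (gross-section yield governs)

Weld metal: throat = 0.707×5 = 3.535 mm, L = 2×104 = 208 mm. φR_n = 0.75 × 0.6 × 480 × 3.535 × 208 = 158.8 kN.
Base metal shear (10 mm plate): yield φR_n = 1.0×0.6×250×10×208 = 312.0 kN; rupture φR_n = 0.75×0.6×400×10×208 = 374.4 kN; take 312.0 kN (yield).
Tension yield (gross): A_g = 67×10 = 670 mm². φR_n = 0.90 × 250 × 670 = 150.8 kN.
Governing: min(158.8, 312.0, 150.8) = 150.8 kN → gross-section yield.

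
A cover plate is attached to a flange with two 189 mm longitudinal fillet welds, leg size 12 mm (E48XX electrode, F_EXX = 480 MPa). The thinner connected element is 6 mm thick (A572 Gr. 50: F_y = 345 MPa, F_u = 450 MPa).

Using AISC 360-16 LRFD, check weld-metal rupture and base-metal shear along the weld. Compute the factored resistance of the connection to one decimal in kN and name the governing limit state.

459.3 kN (base-metal shear governs)

Weld metal: throat = 0.707×12 = 8.484 mm, L = 2×189 = 378 mm. φR_n = 0.75 × 0.6 × 480 × 8.484 × 378 = 692.7 kN.
Base metal shear (6 mm plate): yield φR_n = 1.0×0.6×345×6×378 = 469.5 kN; rupture φR_n = 0.75×0.6×450×6×378 = 459.3 kN; take 459.3 kN (rupture).
Governing: min(692.7, 459.3) = 459.3 kN → base-metal shear.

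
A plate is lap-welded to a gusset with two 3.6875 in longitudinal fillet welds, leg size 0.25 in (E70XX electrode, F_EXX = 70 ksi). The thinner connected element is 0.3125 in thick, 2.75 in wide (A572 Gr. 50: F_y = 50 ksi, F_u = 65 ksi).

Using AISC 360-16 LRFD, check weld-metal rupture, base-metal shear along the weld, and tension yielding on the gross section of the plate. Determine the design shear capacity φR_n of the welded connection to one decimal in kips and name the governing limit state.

Weld metal: throat = 0.707×0.25 = 0.17675 in, L = 2×3.6875 = 7.375 in. φR_n = 0.75 × 0.6 × 70 × 0.17675 × 7.375 = 41.1 kips.
Base metal shear (0.3125 in plate): yield φR_n = 1.0×0.6×50×0.3125×7.375 = 69.1 kips; rupture φR_n = 0.75×0.6×65×0.3125×7.375 = 67.4 kips; take 67.4 kips (rupture).
Tension yield (gross): A_g = 2.75×0.3125 = 0.85938 in². φR_n = 0.90 × 50 × 0.85938 = 38.7 kips.
Governing: min(41.1, 67.4, 38.7) = 38.7 kips → gross-section yield.

38.7 kips (gross-section yield governs)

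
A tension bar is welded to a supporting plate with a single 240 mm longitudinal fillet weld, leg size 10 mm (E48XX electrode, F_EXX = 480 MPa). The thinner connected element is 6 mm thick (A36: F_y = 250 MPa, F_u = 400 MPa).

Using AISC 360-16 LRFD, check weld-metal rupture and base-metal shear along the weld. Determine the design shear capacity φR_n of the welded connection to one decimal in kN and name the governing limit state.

Weld metal: throat = 0.707×10 = 7.07 mm, L = 240 mm. φR_n = 0.75 × 0.6 × 480 × 7.07 × 240 = 366.5 kN.
Base metal shear (6 mm plate): yield φR_n = 1.0×0.6×250×6×240 = 216.0 kN; rupture φR_n = 0.75×0.6×400×6×240 = 259.2 kN; take 216.0 kN (yield).
Governing: min(366.5, 216.0) = 216.0 kN → base-metal shear.

216.0 kN (base-metal shear governs)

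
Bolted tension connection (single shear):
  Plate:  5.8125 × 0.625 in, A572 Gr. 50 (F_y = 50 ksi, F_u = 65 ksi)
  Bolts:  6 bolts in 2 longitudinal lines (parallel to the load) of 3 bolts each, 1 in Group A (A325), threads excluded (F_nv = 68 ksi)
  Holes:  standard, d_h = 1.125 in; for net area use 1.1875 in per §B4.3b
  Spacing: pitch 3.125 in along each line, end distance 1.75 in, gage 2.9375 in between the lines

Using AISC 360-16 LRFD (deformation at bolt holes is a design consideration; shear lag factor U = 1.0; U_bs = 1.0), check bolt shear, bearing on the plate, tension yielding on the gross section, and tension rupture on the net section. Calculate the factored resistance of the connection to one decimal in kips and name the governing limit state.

104.7 kips (net-section rupture governs)

Bolt shear: A_b = π(1)²/4 = 0.7854 in². φR_n = 0.75 × 68 × 0.7854 × 6 × 1 = 240.3 kips.
Bearing (0.625 in plate, F_u = 65 ksi): end bolts L_c = 1.75 − 1.125/2 = 1.1875, R_n = min(1.2×1.1875×0.625×65, 2.4×1×0.625×65) = 57.891 kips/bolt; interior L_c = 3.125 − 1.125 = 2, R_n = 97.5 kips/bolt. φR_n = 0.75 × (2×57.891 + 4×97.5) = 379.3 kips.
Tension yield (gross): A_g = 5.8125×0.625 = 3.6328 in². φR_n = 0.90 × 50 × 3.6328 = 163.5 kips.
Tension rupture (net): A_n = (5.8125 − 2×1.1875)×0.625 = 2.1484 in² (U = 1.0, A_e = A_n). φR_n = 0.75 × 65 × 2.1484 = 104.7 kips.
Governing: min(240.3, 379.3, 163.5, 104.7) = 104.7 kips → net-section rupture.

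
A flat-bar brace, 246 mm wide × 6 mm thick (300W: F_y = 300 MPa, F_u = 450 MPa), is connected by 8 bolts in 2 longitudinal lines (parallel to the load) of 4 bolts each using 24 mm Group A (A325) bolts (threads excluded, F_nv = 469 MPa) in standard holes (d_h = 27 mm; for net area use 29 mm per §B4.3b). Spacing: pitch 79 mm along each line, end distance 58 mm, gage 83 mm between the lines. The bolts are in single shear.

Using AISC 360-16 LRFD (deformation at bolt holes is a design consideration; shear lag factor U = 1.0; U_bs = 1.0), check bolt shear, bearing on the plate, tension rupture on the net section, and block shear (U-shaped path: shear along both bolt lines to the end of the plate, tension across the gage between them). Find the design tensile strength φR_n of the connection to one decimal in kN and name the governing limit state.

380.7 kN (net-section rupture governs)

Bolt shear: A_b = π(24)²/4 = 452.39 mm². φR_n = 0.75 × 469 × 452.39 × 8 × 1 = 1273.0 kN.
Bearing (6 mm plate, F_u = 450 MPa): end bolts L_c = 58 − 27/2 = 44.5, R_n = min(1.2×44.5×6×450, 2.4×24×6×450) = 144.18 kN/bolt; interior L_c = 79 − 27 = 52, R_n = 155.52 kN/bolt. φR_n = 0.75 × (2×144.18 + 6×155.52) = 916.1 kN.
Tension rupture (net): A_n = (246 − 2×29)×6 = 1128 mm² (U = 1.0, A_e = A_n). φR_n = 0.75 × 450 × 1128 = 380.7 kN.
Block shear: shear path 2×[58+3×79] = 2×295 mm, A_gv = 3540, A_nv = 2×(295 − 3.5×29)×6 = 2322 mm²; tension across gage: (83 − 1×29)×6 = 324 mm². R_n = min(0.6×450×2322, 0.6×300×3540) + 1.0×450×324 = min(626.94, 637.2) + 145.8 = 772.74 kN. φR_n = 0.75 × 772.74 = 579.6 kN.
Governing: min(1273.0, 916.1, 380.7, 579.6) = 380.7 kN → net-section rupture.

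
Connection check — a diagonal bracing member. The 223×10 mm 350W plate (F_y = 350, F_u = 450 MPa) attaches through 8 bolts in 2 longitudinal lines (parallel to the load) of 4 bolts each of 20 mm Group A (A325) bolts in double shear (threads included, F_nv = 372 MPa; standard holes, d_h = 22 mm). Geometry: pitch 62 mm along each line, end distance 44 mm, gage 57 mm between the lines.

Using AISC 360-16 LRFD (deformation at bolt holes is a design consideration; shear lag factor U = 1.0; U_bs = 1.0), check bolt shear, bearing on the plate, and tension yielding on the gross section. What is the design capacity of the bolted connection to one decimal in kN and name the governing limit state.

702.5 kN (gross-section yield governs)

Bolt shear: A_b = π(20)²/4 = 314.16 mm². φR_n = 0.75 × 372 × 314.16 × 8 × 2 = 1402.4 kN.
Bearing (10 mm plate, F_u = 450 MPa): end bolts L_c = 44 − 22/2 = 33, R_n = min(1.2×33×10×450, 2.4×20×10×450) = 178.2 kN/bolt; interior L_c = 62 − 22 = 40, R_n = 216 kN/bolt. φR_n = 0.75 × (2×178.2 + 6×216) = 1239.3 kN.
Tension yield (gross): A_g = 223×10 = 2230 mm². φR_n = 0.90 × 350 × 2230 = 702.5 kN.
Governing: min(1402.4, 1239.3, 702.5) = 702.5 kN → gross-section yield.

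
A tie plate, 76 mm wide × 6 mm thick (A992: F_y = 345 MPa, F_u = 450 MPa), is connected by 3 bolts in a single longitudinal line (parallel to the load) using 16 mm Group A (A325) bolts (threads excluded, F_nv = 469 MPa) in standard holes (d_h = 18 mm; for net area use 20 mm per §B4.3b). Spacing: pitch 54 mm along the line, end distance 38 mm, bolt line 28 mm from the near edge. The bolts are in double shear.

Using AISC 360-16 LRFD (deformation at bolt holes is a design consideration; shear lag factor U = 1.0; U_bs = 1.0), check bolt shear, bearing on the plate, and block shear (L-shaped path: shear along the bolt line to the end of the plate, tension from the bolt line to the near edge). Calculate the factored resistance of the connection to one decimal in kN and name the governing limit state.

Bolt shear: A_b = π(16)²/4 = 201.06 mm². φR_n = 0.75 × 469 × 201.06 × 3 × 2 = 424.3 kN.
Bearing (6 mm plate, F_u = 450 MPa): end bolts L_c = 38 − 18/2 = 29, R_n = min(1.2×29×6×450, 2.4×16×6×450) = 93.96 kN/bolt; interior L_c = 54 − 18 = 36, R_n = 103.68 kN/bolt. φR_n = 0.75 × (1×93.96 + 2×103.68) = 226.0 kN.
Block shear: shear path 1×[38+2×54] = 1×146 mm, A_gv = 876, A_nv = 1×(146 − 2.5×20)×6 = 576 mm²; tension to near edge: (28 − 0.5×20)×6 = 108 mm². R_n = min(0.6×450×576, 0.6×345×876) + 1.0×450×108 = min(155.52, 181.33) + 48.6 = 204.12 kN. φR_n = 0.75 × 204.12 = 153.1 kN.
Governing: min(424.3, 226.0, 153.1) = 153.1 kN → block shear.

153.1 kN (block shear governs)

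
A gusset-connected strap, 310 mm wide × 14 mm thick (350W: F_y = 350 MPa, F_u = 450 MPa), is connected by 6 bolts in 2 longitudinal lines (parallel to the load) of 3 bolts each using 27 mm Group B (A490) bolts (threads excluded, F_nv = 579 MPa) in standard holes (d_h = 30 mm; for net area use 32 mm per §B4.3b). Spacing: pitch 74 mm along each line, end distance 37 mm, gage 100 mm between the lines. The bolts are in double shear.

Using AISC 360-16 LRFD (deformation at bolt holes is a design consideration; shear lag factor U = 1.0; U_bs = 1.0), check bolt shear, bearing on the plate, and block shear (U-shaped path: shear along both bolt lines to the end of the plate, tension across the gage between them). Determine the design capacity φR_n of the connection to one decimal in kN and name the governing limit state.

916.7 kN (block shear governs)

Bolt shear: A_b = π(27)²/4 = 572.56 mm². φR_n = 0.75 × 579 × 572.56 × 6 × 2 = 2983.6 kN.
Bearing (14 mm plate, F_u = 450 MPa): end bolts L_c = 37 − 30/2 = 22, R_n = min(1.2×22×14×450, 2.4×27×14×450) = 166.32 kN/bolt; interior L_c = 74 − 30 = 44, R_n = 332.64 kN/bolt. φR_n = 0.75 × (2×166.32 + 4×332.64) = 1247.4 kN.
Block shear: shear path 2×[37+2×74] = 2×185 mm, A_gv = 5180, A_nv = 2×(185 − 2.5×32)×14 = 2940 mm²; tension across gage: (100 − 1×32)×14 = 952 mm². R_n = min(0.6×450×2940, 0.6×350×5180) + 1.0×450×952 = min(793.8, 1087.8) + 428.4 = 1222.2 kN. φR_n = 0.75 × 1222.2 = 916.7 kN.
Governing: min(2983.6, 1247.4, 916.7) = 916.7 kN → block shear.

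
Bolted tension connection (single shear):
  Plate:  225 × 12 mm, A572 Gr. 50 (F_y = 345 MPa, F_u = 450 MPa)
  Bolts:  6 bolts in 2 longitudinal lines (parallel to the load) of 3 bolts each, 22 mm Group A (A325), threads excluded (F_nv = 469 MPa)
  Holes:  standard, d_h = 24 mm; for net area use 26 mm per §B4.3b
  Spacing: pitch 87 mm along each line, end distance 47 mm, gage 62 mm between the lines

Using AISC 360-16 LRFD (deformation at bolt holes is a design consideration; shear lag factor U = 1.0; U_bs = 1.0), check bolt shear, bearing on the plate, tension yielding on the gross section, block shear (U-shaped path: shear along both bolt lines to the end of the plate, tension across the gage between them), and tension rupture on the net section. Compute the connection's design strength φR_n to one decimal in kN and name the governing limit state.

Bolt shear: A_b = π(22)²/4 = 380.13 mm². φR_n = 0.75 × 469 × 380.13 × 6 × 1 = 802.3 kN.
Bearing (12 mm plate, F_u = 450 MPa): end bolts L_c = 47 − 24/2 = 35, R_n = min(1.2×35×12×450, 2.4×22×12×450) = 226.8 kN/bolt; interior L_c = 87 − 24 = 63, R_n = 285.12 kN/bolt. φR_n = 0.75 × (2×226.8 + 4×285.12) = 1195.6 kN.
Tension yield (gross): A_g = 225×12 = 2700 mm². φR_n = 0.90 × 345 × 2700 = 838.4 kN.
Block shear: shear path 2×[47+2×87] = 2×221 mm, A_gv = 5304, A_nv = 2×(221 − 2.5×26)×12 = 3744 mm²; tension across gage: (62 − 1×26)×12 = 432 mm². R_n = min(0.6×450×3744, 0.6×345×5304) + 1.0×450×432 = min(1010.9, 1097.9) + 194.4 = 1205.3 kN. φR_n = 0.75 × 1205.3 = 904.0 kN.
Tension rupture (net): A_n = (225 − 2×26)×12 = 2076 mm² (U = 1.0, A_e = A_n). φR_n = 0.75 × 450 × 2076 = 700.7 kN.
Governing: min(802.3, 1195.6, 838.4, 904.0, 700.7) = 700.7 kN → net-section rupture.

700.7 kN (net-section rupture governs)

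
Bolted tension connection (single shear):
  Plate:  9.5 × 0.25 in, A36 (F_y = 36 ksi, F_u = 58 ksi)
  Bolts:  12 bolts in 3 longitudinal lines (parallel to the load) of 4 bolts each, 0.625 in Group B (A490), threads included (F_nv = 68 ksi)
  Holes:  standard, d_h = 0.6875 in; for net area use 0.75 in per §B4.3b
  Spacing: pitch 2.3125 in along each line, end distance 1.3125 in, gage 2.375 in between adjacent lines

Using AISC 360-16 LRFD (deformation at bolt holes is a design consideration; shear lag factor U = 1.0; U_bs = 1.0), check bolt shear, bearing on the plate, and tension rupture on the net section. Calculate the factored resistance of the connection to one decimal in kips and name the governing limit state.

78.8 kips (net-section rupture governs)

Bolt shear: A_b = π(0.625)²/4 = 0.3068 in². φR_n = 0.75 × 68 × 0.3068 × 12 × 1 = 187.8 kips.
Bearing (0.25 in plate, F_u = 58 ksi): end bolts L_c = 1.3125 − 0.6875/2 = 0.96875, R_n = min(1.2×0.96875×0.25×58, 2.4×0.625×0.25×58) = 16.856 kips/bolt; interior L_c = 2.3125 − 0.6875 = 1.625, R_n = 21.75 kips/bolt. φR_n = 0.75 × (3×16.856 + 9×21.75) = 184.7 kips.
Tension rupture (net): A_n = (9.5 − 3×0.75)×0.25 = 1.8125 in² (U = 1.0, A_e = A_n). φR_n = 0.75 × 58 × 1.8125 = 78.8 kips.
Governing: min(187.8, 184.7, 78.8) = 78.8 kips → net-section rupture.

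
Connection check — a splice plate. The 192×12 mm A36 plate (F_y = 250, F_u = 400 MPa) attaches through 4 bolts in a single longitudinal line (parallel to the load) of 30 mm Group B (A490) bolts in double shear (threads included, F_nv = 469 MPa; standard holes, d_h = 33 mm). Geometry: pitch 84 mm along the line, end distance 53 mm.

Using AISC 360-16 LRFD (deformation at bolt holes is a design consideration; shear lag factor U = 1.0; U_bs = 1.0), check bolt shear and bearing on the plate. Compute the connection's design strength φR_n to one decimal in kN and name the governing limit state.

818.6 kN (bearing governs)

Bolt shear: A_b = π(30)²/4 = 706.86 mm². φR_n = 0.75 × 469 × 706.86 × 4 × 2 = 1989.1 kN.
Bearing (12 mm plate, F_u = 400 MPa): end bolts L_c = 53 − 33/2 = 36.5, R_n = min(1.2×36.5×12×400, 2.4×30×12×400) = 210.24 kN/bolt; interior L_c = 84 − 33 = 51, R_n = 293.76 kN/bolt. φR_n = 0.75 × (1×210.24 + 3×293.76) = 818.6 kN.
Governing: min(1989.1, 818.6) = 818.6 kN → bearing.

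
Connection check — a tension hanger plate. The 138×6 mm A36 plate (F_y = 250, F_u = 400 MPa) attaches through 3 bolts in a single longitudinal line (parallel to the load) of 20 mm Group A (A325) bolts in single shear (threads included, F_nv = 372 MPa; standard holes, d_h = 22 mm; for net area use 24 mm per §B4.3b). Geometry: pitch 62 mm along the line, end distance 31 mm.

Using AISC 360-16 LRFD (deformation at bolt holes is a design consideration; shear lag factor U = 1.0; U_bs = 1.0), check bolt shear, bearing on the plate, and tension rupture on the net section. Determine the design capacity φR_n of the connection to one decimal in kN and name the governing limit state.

Bolt shear: A_b = π(20)²/4 = 314.16 mm². φR_n = 0.75 × 372 × 314.16 × 3 × 1 = 263.0 kN.
Bearing (6 mm plate, F_u = 400 MPa): end bolts L_c = 31 − 22/2 = 20, R_n = min(1.2×20×6×400, 2.4×20×6×400) = 57.6 kN/bolt; interior L_c = 62 − 22 = 40, R_n = 115.2 kN/bolt. φR_n = 0.75 × (1×57.6 + 2×115.2) = 216.0 kN.
Tension rupture (net): A_n = (138 − 1×24)×6 = 684 mm² (U = 1.0, A_e = A_n). φR_n = 0.75 × 400 × 684 = 205.2 kN.
Governing: min(263.0, 216.0, 205.2) = 205.2 kN → net-section rupture.

205.2 kN (net-section rupture governs)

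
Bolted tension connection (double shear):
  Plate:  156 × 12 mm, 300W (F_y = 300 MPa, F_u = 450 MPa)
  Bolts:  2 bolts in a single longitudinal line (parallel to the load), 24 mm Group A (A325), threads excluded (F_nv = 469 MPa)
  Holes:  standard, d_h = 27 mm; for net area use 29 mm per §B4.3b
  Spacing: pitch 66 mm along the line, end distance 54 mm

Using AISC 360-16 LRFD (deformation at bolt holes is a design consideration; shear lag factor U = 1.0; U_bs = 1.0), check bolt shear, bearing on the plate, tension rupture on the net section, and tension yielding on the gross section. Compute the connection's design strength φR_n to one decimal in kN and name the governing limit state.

386.4 kN (bearing governs)

Bolt shear: A_b = π(24)²/4 = 452.39 mm². φR_n = 0.75 × 469 × 452.39 × 2 × 2 = 636.5 kN.
Bearing (12 mm plate, F_u = 450 MPa): end bolts L_c = 54 − 27/2 = 40.5, R_n = min(1.2×40.5×12×450, 2.4×24×12×450) = 262.44 kN/bolt; interior L_c = 66 − 27 = 39, R_n = 252.72 kN/bolt. φR_n = 0.75 × (1×262.44 + 1×252.72) = 386.4 kN.
Tension rupture (net): A_n = (156 − 1×29)×12 = 1524 mm² (U = 1.0, A_e = A_n). φR_n = 0.75 × 450 × 1524 = 514.4 kN.
Tension yield (gross): A_g = 156×12 = 1872 mm². φR_n = 0.90 × 300 × 1872 = 505.4 kN.
Governing: min(636.5, 386.4, 514.4, 505.4) = 386.4 kN → bearing.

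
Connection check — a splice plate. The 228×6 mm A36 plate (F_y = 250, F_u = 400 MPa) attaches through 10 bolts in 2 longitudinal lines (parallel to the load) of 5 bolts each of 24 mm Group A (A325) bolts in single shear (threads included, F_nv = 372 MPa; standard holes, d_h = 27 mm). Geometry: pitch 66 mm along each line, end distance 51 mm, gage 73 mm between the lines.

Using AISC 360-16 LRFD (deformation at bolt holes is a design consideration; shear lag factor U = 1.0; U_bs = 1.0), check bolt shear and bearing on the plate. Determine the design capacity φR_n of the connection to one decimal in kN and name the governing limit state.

Bolt shear: A_b = π(24)²/4 = 452.39 mm². φR_n = 0.75 × 372 × 452.39 × 10 × 1 = 1262.2 kN.
Bearing (6 mm plate, F_u = 400 MPa): end bolts L_c = 51 − 27/2 = 37.5, R_n = min(1.2×37.5×6×400, 2.4×24×6×400) = 108 kN/bolt; interior L_c = 66 − 27 = 39, R_n = 112.32 kN/bolt. φR_n = 0.75 × (2×108 + 8×112.32) = 835.9 kN.
Governing: min(1262.2, 835.9) = 835.9 kN → bearing.

835.9 kN (bearing governs)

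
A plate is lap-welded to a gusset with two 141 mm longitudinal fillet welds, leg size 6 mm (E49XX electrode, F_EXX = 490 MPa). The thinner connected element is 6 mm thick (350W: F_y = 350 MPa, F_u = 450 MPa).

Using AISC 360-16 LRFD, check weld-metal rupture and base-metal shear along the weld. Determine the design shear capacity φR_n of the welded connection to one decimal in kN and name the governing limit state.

263.8 kN (weld metal governs)

Weld metal: throat = 0.707×6 = 4.242 mm, L = 2×141 = 282 mm. φR_n = 0.75 × 0.6 × 490 × 4.242 × 282 = 263.8 kN.
Base metal shear (6 mm plate): yield φR_n = 1.0×0.6×350×6×282 = 355.3 kN; rupture φR_n = 0.75×0.6×450×6×282 = 342.6 kN; take 342.6 kN (rupture).
Governing: min(263.8, 342.6) = 263.8 kN → weld metal.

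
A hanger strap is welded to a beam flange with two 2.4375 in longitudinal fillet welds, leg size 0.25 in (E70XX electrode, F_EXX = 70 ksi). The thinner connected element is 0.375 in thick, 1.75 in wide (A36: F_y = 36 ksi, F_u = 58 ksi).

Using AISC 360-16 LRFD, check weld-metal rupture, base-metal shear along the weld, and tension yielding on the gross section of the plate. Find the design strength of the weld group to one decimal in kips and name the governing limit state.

Weld metal: throat = 0.707×0.25 = 0.17675 in, L = 2×2.4375 = 4.875 in. φR_n = 0.75 × 0.6 × 70 × 0.17675 × 4.875 = 27.1 kips.
Base metal shear (0.375 in plate): yield φR_n = 1.0×0.6×36×0.375×4.875 = 39.5 kips; rupture φR_n = 0.75×0.6×58×0.375×4.875 = 47.7 kips; take 39.5 kips (yield).
Tension yield (gross): A_g = 1.75×0.375 = 0.65625 in². φR_n = 0.90 × 36 × 0.65625 = 21.3 kips.
Governing: min(27.1, 39.5, 21.3) = 21.3 kips → gross-section yield.

21.3 kips (gross-section yield governs)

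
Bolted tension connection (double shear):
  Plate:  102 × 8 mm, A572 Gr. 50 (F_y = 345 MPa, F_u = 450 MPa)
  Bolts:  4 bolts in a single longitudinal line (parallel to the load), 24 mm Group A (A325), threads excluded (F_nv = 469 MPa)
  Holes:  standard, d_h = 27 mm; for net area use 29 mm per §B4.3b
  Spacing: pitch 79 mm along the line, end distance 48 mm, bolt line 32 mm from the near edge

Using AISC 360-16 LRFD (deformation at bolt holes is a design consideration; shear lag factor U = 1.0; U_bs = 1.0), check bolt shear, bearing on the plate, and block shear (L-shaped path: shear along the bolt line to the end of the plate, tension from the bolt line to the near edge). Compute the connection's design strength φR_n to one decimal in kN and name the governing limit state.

344.5 kN (block shear governs)

Bolt shear: A_b = π(24)²/4 = 452.39 mm². φR_n = 0.75 × 469 × 452.39 × 4 × 2 = 1273.0 kN.
Bearing (8 mm plate, F_u = 450 MPa): end bolts L_c = 48 − 27/2 = 34.5, R_n = min(1.2×34.5×8×450, 2.4×24×8×450) = 149.04 kN/bolt; interior L_c = 79 − 27 = 52, R_n = 207.36 kN/bolt. φR_n = 0.75 × (1×149.04 + 3×207.36) = 578.3 kN.
Block shear: shear path 1×[48+3×79] = 1×285 mm, A_gv = 2280, A_nv = 1×(285 − 3.5×29)×8 = 1468 mm²; tension to near edge: (32 − 0.5×29)×8 = 140 mm². R_n = min(0.6×450×1468, 0.6×345×2280) + 1.0×450×140 = min(396.36, 471.96) + 63 = 459.36 kN. φR_n = 0.75 × 459.36 = 344.5 kN.
Governing: min(1273.0, 578.3, 344.5) = 344.5 kN → block shear.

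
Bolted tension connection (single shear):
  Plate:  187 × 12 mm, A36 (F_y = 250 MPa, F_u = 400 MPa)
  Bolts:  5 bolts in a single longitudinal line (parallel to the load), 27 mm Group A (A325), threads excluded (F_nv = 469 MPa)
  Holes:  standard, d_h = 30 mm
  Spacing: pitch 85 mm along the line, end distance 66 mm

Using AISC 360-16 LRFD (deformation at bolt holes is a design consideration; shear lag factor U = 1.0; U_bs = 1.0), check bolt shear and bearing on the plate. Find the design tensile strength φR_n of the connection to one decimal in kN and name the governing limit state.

Bolt shear: A_b = π(27)²/4 = 572.56 mm². φR_n = 0.75 × 469 × 572.56 × 5 × 1 = 1007.0 kN.
Bearing (12 mm plate, F_u = 400 MPa): end bolts L_c = 66 − 30/2 = 51, R_n = min(1.2×51×12×400, 2.4×27×12×400) = 293.76 kN/bolt; interior L_c = 85 − 30 = 55, R_n = 311.04 kN/bolt. φR_n = 0.75 × (1×293.76 + 4×311.04) = 1153.4 kN.
Governing: min(1007.0, 1153.4) = 1007.0 kN → bolt shear.

1007.0 kN (bolt shear governs)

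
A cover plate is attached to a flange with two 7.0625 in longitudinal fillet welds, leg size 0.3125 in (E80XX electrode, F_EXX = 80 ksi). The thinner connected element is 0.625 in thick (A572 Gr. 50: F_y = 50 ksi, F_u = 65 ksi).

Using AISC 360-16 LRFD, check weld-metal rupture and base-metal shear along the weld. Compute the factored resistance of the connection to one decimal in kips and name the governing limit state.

112.3 kips (weld metal governs)

Weld metal: throat = 0.707×0.3125 = 0.22094 in, L = 2×7.0625 = 14.125 in. φR_n = 0.75 × 0.6 × 80 × 0.22094 × 14.125 = 112.3 kips.
Base metal shear (0.625 in plate): yield φR_n = 1.0×0.6×50×0.625×14.125 = 264.8 kips; rupture φR_n = 0.75×0.6×65×0.625×14.125 = 258.2 kips; take 258.2 kips (rupture).
Governing: min(112.3, 258.2) = 112.3 kips → weld metal.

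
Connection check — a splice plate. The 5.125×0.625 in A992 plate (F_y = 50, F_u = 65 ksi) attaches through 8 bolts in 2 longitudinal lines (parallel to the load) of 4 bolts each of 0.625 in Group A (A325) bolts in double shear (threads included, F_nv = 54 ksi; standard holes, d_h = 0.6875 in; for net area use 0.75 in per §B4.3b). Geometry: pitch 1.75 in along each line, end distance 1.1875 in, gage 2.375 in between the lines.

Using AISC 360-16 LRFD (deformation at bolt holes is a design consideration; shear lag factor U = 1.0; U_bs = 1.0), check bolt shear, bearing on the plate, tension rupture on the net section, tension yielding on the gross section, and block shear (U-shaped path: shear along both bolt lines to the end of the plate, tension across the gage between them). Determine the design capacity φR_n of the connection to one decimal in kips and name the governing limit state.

110.4 kips (net-section rupture governs)

Bolt shear: A_b = π(0.625)²/4 = 0.3068 in². φR_n = 0.75 × 54 × 0.3068 × 8 × 2 = 198.8 kips.
Bearing (0.625 in plate, F_u = 65 ksi): end bolts L_c = 1.1875 − 0.6875/2 = 0.84375, R_n = min(1.2×0.84375×0.625×65, 2.4×0.625×0.625×65) = 41.133 kips/bolt; interior L_c = 1.75 − 0.6875 = 1.0625, R_n = 51.797 kips/bolt. φR_n = 0.75 × (2×41.133 + 6×51.797) = 294.8 kips.
Tension rupture (net): A_n = (5.125 − 2×0.75)×0.625 = 2.2656 in² (U = 1.0, A_e = A_n). φR_n = 0.75 × 65 × 2.2656 = 110.4 kips.
Tension yield (gross): A_g = 5.125×0.625 = 3.2031 in². φR_n = 0.90 × 50 × 3.2031 = 144.1 kips.
Block shear: shear path 2×[1.1875+3×1.75] = 2×6.4375 in, A_gv = 8.0469, A_nv = 2×(6.4375 − 3.5×0.75)×0.625 = 4.7656 in²; tension across gage: (2.375 − 1×0.75)×0.625 = 1.0156 in². R_n = min(0.6×65×4.7656, 0.6×50×8.0469) + 1.0×65×1.0156 = min(185.86, 241.41) + 66.014 = 251.87 kips. φR_n = 0.75 × 251.87 = 188.9 kips.
Governing: min(198.8, 294.8, 110.4, 144.1, 188.9) = 110.4 kips → net-section rupture.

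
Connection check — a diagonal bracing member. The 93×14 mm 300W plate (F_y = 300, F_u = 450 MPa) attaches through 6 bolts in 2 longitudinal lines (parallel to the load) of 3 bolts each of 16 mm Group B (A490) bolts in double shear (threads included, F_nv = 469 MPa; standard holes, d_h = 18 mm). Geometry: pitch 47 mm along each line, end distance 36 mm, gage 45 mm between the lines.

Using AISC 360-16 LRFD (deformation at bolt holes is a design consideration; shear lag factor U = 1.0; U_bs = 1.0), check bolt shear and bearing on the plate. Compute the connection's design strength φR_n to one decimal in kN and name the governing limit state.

Bolt shear: A_b = π(16)²/4 = 201.06 mm². φR_n = 0.75 × 469 × 201.06 × 6 × 2 = 848.7 kN.
Bearing (14 mm plate, F_u = 450 MPa): end bolts L_c = 36 − 18/2 = 27, R_n = min(1.2×27×14×450, 2.4×16×14×450) = 204.12 kN/bolt; interior L_c = 47 − 18 = 29, R_n = 219.24 kN/bolt. φR_n = 0.75 × (2×204.12 + 4×219.24) = 963.9 kN.
Governing: min(848.7, 963.9) = 848.7 kN → bolt shear.

848.7 kN (bolt shear governs)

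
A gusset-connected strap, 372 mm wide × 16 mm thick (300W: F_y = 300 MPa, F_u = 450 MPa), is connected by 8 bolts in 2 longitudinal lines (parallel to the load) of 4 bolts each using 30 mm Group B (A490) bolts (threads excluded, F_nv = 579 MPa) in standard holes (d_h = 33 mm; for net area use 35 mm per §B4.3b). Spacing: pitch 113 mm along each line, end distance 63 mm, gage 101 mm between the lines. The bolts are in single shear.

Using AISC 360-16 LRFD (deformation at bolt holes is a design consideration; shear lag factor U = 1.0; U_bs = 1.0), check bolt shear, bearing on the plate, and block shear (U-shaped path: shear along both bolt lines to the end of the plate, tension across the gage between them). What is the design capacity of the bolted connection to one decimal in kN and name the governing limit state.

Bolt shear: A_b = π(30)²/4 = 706.86 mm². φR_n = 0.75 × 579 × 706.86 × 8 × 1 = 2455.6 kN.
Bearing (16 mm plate, F_u = 450 MPa): end bolts L_c = 63 − 33/2 = 46.5, R_n = min(1.2×46.5×16×450, 2.4×30×16×450) = 401.76 kN/bolt; interior L_c = 113 − 33 = 80, R_n = 518.4 kN/bolt. φR_n = 0.75 × (2×401.76 + 6×518.4) = 2935.4 kN.
Block shear: shear path 2×[63+3×113] = 2×402 mm, A_gv = 12864, A_nv = 2×(402 − 3.5×35)×16 = 8944 mm²; tension across gage: (101 − 1×35)×16 = 1056 mm². R_n = min(0.6×450×8944, 0.6×300×12864) + 1.0×450×1056 = min(2414.9, 2315.5) + 475.2 = 2790.7 kN. φR_n = 0.75 × 2790.7 = 2093.0 kN.
Governing: min(2455.6, 2935.4, 2093.0) = 2093.0 kN → block shear.

2093.0 kN (block shear governs)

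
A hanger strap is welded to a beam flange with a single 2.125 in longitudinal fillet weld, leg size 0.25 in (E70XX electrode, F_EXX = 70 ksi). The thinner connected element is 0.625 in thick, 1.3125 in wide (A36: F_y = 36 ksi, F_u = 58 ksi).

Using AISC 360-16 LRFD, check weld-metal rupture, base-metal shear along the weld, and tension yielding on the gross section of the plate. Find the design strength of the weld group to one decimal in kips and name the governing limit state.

11.8 kips (weld metal governs)

Weld metal: throat = 0.707×0.25 = 0.17675 in, L = 2.125 in. φR_n = 0.75 × 0.6 × 70 × 0.17675 × 2.125 = 11.8 kips.
Base metal shear (0.625 in plate): yield φR_n = 1.0×0.6×36×0.625×2.125 = 28.7 kips; rupture φR_n = 0.75×0.6×58×0.625×2.125 = 34.7 kips; take 28.7 kips (yield).
Tension yield (gross): A_g = 1.3125×0.625 = 0.82031 in². φR_n = 0.90 × 36 × 0.82031 = 26.6 kips.
Governing: min(11.8, 28.7, 26.6) = 11.8 kips → weld metal.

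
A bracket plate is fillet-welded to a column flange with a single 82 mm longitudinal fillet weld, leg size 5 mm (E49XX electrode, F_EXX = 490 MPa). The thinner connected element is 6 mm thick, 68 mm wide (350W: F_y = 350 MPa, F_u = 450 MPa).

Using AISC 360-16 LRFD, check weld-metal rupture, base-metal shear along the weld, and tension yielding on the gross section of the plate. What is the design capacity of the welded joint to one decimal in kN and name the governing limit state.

Weld metal: throat = 0.707×5 = 3.535 mm, L = 82 mm. φR_n = 0.75 × 0.6 × 490 × 3.535 × 82 = 63.9 kN.
Base metal shear (6 mm plate): yield φR_n = 1.0×0.6×350×6×82 = 103.3 kN; rupture φR_n = 0.75×0.6×450×6×82 = 99.6 kN; take 99.6 kN (rupture).
Tension yield (gross): A_g = 68×6 = 408 mm². φR_n = 0.90 × 350 × 408 = 128.5 kN.
Governing: min(63.9, 99.6, 128.5) = 63.9 kN → weld metal.

63.9 kN (weld metal governs)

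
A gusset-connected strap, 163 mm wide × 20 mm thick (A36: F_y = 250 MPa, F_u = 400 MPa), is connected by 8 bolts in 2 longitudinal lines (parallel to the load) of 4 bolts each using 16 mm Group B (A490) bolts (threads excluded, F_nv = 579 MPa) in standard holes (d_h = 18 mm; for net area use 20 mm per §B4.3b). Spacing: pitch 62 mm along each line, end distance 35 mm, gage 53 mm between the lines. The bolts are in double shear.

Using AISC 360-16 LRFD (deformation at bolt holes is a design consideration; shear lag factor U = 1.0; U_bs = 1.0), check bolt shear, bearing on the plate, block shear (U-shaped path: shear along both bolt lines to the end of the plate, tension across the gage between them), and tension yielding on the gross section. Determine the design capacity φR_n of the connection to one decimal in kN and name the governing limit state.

733.5 kN (gross-section yield governs)

Bolt shear: A_b = π(16)²/4 = 201.06 mm². φR_n = 0.75 × 579 × 201.06 × 8 × 2 = 1397.0 kN.
Bearing (20 mm plate, F_u = 400 MPa): end bolts L_c = 35 − 18/2 = 26, R_n = min(1.2×26×20×400, 2.4×16×20×400) = 249.6 kN/bolt; interior L_c = 62 − 18 = 44, R_n = 307.2 kN/bolt. φR_n = 0.75 × (2×249.6 + 6×307.2) = 1756.8 kN.
Block shear: shear path 2×[35+3×62] = 2×221 mm, A_gv = 8840, A_nv = 2×(221 − 3.5×20)×20 = 6040 mm²; tension across gage: (53 − 1×20)×20 = 660 mm². R_n = min(0.6×400×6040, 0.6×250×8840) + 1.0×400×660 = min(1449.6, 1326) + 264 = 1590 kN. φR_n = 0.75 × 1590 = 1192.5 kN.
Tension yield (gross): A_g = 163×20 = 3260 mm². φR_n = 0.90 × 250 × 3260 = 733.5 kN.
Governing: min(1397.0, 1756.8, 1192.5, 733.5) = 733.5 kN → gross-section yield.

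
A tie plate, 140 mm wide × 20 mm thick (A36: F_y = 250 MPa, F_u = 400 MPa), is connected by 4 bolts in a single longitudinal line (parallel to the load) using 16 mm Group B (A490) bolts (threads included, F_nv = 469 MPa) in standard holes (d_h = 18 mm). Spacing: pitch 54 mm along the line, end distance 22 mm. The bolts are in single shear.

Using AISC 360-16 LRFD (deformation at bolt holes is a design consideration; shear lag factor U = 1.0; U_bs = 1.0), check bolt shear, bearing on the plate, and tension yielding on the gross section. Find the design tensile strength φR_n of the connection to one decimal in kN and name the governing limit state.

282.9 kN (bolt shear governs)

Bolt shear: A_b = π(16)²/4 = 201.06 mm². φR_n = 0.75 × 469 × 201.06 × 4 × 1 = 282.9 kN.
Bearing (20 mm plate, F_u = 400 MPa): end bolts L_c = 22 − 18/2 = 13, R_n = min(1.2×13×20×400, 2.4×16×20×400) = 124.8 kN/bolt; interior L_c = 54 − 18 = 36, R_n = 307.2 kN/bolt. φR_n = 0.75 × (1×124.8 + 3×307.2) = 784.8 kN.
Tension yield (gross): A_g = 140×20 = 2800 mm². φR_n = 0.90 × 250 × 2800 = 630.0 kN.
Governing: min(282.9, 784.8, 630.0) = 282.9 kN → bolt shear.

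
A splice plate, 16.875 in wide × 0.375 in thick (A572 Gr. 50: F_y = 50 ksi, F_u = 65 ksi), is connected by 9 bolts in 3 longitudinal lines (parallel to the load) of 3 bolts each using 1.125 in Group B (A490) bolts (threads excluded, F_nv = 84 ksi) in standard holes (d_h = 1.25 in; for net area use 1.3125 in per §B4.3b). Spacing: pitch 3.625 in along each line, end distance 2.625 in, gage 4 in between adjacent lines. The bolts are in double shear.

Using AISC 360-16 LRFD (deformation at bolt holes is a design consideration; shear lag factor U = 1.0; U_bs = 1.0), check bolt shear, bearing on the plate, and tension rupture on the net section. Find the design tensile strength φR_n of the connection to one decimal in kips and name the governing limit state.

Bolt shear: A_b = π(1.125)²/4 = 0.99402 in². φR_n = 0.75 × 84 × 0.99402 × 9 × 2 = 1127.2 kips.
Bearing (0.375 in plate, F_u = 65 ksi): end bolts L_c = 2.625 − 1.25/2 = 2, R_n = min(1.2×2×0.375×65, 2.4×1.125×0.375×65) = 58.5 kips/bolt; interior L_c = 3.625 − 1.25 = 2.375, R_n = 65.813 kips/bolt. φR_n = 0.75 × (3×58.5 + 6×65.813) = 427.8 kips.
Tension rupture (net): A_n = (16.875 − 3×1.3125)×0.375 = 4.8516 in² (U = 1.0, A_e = A_n). φR_n = 0.75 × 65 × 4.8516 = 236.5 kips.
Governing: min(1127.2, 427.8, 236.5) = 236.5 kips → net-section rupture.

236.5 kips (net-section rupture governs)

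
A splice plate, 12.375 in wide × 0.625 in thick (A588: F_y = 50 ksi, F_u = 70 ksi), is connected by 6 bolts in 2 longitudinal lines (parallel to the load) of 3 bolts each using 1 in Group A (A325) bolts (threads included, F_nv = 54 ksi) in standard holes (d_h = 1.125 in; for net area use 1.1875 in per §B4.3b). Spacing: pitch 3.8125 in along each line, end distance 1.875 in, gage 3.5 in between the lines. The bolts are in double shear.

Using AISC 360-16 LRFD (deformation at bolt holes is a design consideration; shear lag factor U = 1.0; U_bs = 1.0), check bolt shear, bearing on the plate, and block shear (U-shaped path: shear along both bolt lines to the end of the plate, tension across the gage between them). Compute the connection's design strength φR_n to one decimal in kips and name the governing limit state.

Bolt shear: A_b = π(1)²/4 = 0.7854 in². φR_n = 0.75 × 54 × 0.7854 × 6 × 2 = 381.7 kips.
Bearing (0.625 in plate, F_u = 70 ksi): end bolts L_c = 1.875 − 1.125/2 = 1.3125, R_n = min(1.2×1.3125×0.625×70, 2.4×1×0.625×70) = 68.906 kips/bolt; interior L_c = 3.8125 − 1.125 = 2.6875, R_n = 105 kips/bolt. φR_n = 0.75 × (2×68.906 + 4×105) = 418.4 kips.
Block shear: shear path 2×[1.875+2×3.8125] = 2×9.5 in, A_gv = 11.875, A_nv = 2×(9.5 − 2.5×1.1875)×0.625 = 8.1641 in²; tension across gage: (3.5 − 1×1.1875)×0.625 = 1.4453 in². R_n = min(0.6×70×8.1641, 0.6×50×11.875) + 1.0×70×1.4453 = min(342.89, 356.25) + 101.17 = 444.06 kips. φR_n = 0.75 × 444.06 = 333.0 kips.
Governing: min(381.7, 418.4, 333.0) = 333.0 kips → block shear.

333.0 kips (block shear governs)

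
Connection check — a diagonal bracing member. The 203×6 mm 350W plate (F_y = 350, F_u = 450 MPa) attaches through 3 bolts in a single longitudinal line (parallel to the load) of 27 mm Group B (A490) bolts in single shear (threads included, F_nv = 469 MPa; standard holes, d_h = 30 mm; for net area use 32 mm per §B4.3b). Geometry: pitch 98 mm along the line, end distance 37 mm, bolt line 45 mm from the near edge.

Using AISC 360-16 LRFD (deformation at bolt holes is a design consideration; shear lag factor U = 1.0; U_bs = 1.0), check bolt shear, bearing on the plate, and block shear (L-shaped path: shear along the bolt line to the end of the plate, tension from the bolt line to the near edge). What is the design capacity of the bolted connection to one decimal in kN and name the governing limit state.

244.6 kN (block shear governs)

Bolt shear: A_b = π(27)²/4 = 572.56 mm². φR_n = 0.75 × 469 × 572.56 × 3 × 1 = 604.2 kN.
Bearing (6 mm plate, F_u = 450 MPa): end bolts L_c = 37 − 30/2 = 22, R_n = min(1.2×22×6×450, 2.4×27×6×450) = 71.28 kN/bolt; interior L_c = 98 − 30 = 68, R_n = 174.96 kN/bolt. φR_n = 0.75 × (1×71.28 + 2×174.96) = 315.9 kN.
Block shear: shear path 1×[37+2×98] = 1×233 mm, A_gv = 1398, A_nv = 1×(233 − 2.5×32)×6 = 918 mm²; tension to near edge: (45 − 0.5×32)×6 = 174 mm². R_n = min(0.6×450×918, 0.6×350×1398) + 1.0×450×174 = min(247.86, 293.58) + 78.3 = 326.16 kN. φR_n = 0.75 × 326.16 = 244.6 kN.
Governing: min(604.2, 315.9, 244.6) = 244.6 kN → block shear.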